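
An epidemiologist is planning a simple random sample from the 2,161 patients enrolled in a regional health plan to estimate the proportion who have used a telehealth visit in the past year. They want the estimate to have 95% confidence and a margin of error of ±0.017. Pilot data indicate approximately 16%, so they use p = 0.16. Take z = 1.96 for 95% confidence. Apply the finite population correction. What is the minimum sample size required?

Unadjusted: n₀ = 1.96² × 0.16 × 0.84 / 0.017² ≈ 1786.54, so n₀ = 1787.
Finite population correction with N = 2,161: n = n₀ / (1 + (n₀−1)/N) = 1787 / (1 + 1786/2161) = 1787 / 1.8265 ≈ 978.39.
Rounding up, n = 979.

979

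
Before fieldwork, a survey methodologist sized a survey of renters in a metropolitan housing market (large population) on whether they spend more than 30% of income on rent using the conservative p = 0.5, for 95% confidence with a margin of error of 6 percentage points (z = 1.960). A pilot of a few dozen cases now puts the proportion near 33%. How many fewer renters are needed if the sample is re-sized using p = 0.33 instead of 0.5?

31

Conservative (p = 0.5): n = 1.960² × 0.25 / 0.060² ≈ 266.78 → 267.
Using p = 0.33: p(1−p) = 0.2211, so n = 1.960² × 0.2211 / 0.060² ≈ 235.94 → 236.
Reduction: 267 − 236 = 31.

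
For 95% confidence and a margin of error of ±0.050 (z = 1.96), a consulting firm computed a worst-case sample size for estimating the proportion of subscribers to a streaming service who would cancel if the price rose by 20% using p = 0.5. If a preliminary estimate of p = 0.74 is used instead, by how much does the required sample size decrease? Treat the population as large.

89

Conservative (p = 0.5): n = 1.96² × 0.25 / 0.050² ≈ 384.16 → 385.
Using p = 0.74: p(1−p) = 0.1924, so n = 1.96² × 0.1924 / 0.050² ≈ 295.65 → 296.
Reduction: 385 − 296 = 89.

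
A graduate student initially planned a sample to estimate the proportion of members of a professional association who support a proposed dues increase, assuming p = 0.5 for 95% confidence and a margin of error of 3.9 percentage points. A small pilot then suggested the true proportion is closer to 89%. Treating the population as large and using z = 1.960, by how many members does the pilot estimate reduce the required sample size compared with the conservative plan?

Conservative (p = 0.5): n = 1.960² × 0.25 / 0.039² ≈ 631.43 → 632.
Using p = 0.89: p(1−p) = 0.0979, so n = 1.960² × 0.0979 / 0.039² ≈ 247.27 → 248.
Reduction: 632 − 248 = 384.

384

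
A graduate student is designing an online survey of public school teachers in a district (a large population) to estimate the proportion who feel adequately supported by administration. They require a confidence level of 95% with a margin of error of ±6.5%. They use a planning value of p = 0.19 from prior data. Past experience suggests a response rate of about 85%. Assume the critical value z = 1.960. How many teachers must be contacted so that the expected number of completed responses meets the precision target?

165

Completed interviews needed: n₀ = 1.960² × 0.1539 / 0.065² ≈ 139.93 → 140.
At an 85% response rate, contacts needed = 140 / 0.85 ≈ 164.71 → 165.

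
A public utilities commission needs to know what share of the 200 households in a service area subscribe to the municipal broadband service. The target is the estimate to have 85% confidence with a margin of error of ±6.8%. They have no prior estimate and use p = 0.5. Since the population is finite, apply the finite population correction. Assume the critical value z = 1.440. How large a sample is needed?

Unadjusted: n₀ = 1.440² × 0.50 × 0.50 / 0.068² ≈ 112.11, so n₀ = 113.
Finite population correction with N = 200: n = n₀ / (1 + (n₀−1)/N) = 113 / (1 + 112/200) = 113 / 1.5600 ≈ 72.44.
Rounding up, n = 73.

73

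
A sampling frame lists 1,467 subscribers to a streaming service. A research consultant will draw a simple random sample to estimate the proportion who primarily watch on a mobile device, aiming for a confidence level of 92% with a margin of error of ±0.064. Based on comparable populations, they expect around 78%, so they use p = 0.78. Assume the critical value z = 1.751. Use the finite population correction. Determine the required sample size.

Unadjusted: n₀ = 1.751² × 0.78 × 0.22 / 0.064² ≈ 128.45, so n₀ = 129.
Finite population correction with N = 1,467: n = n₀ / (1 + (n₀−1)/N) = 129 / (1 + 128/1467) = 129 / 1.0873 ≈ 118.65.
Rounding up, n = 119.

119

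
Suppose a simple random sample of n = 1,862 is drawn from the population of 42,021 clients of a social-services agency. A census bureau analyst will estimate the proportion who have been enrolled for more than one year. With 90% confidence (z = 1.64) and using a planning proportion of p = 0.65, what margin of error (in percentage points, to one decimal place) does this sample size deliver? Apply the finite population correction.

1.8

Finite-population factor: (N−n)/(N−1) = (42021−1862)/(42021−1) = 0.9557.
SE(p̂) = √[p(1−p)/n · (N−n)/(N−1)] = √[0.2275/1862 × 0.9557] = 0.01081.
E = z × SE = 1.64 × 0.01081 = 0.01772 ≈ 1.8 percentage points.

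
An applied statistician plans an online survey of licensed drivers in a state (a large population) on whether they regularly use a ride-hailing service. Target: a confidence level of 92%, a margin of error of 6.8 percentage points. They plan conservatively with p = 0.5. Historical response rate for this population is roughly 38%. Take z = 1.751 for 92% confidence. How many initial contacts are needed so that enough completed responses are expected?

437

Completed interviews needed: n₀ = 1.751² × 0.2500 / 0.068² ≈ 165.77 → 166.
At a 38% response rate, contacts needed = 166 / 0.38 ≈ 436.84 → 437.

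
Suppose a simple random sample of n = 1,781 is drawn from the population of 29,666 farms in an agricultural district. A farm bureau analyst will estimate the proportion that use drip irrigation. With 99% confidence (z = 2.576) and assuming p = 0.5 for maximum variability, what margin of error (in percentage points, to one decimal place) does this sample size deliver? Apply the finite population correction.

3.0

Finite-population factor: (N−n)/(N−1) = (29666−1781)/(29666−1) = 0.9400.
SE(p̂) = √[p(1−p)/n · (N−n)/(N−1)] = √[0.2500/1781 × 0.9400] = 0.01149.
E = z × SE = 2.576 × 0.01149 = 0.02959 ≈ 3.0 percentage points.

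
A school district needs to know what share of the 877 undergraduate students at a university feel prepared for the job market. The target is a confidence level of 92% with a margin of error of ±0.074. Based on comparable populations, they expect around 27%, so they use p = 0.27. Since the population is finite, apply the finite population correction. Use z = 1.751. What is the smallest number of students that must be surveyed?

Unadjusted: n₀ = 1.751² × 0.27 × 0.73 / 0.074² ≈ 110.36, so n₀ = 111.
Finite population correction with N = 877: n = n₀ / (1 + (n₀−1)/N) = 111 / (1 + 110/877) = 111 / 1.1254 ≈ 98.63.
Rounding up, n = 99.

99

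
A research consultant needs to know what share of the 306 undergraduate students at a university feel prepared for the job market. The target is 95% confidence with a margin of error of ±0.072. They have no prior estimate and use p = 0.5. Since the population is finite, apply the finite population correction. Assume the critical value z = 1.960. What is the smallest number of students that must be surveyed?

Unadjusted: n₀ = 1.960² × 0.50 × 0.50 / 0.072² ≈ 185.26, so n₀ = 186.
Finite population correction with N = 306: n = n₀ / (1 + (n₀−1)/N) = 186 / (1 + 185/306) = 186 / 1.6046 ≈ 115.92.
Rounding up, n = 116.

116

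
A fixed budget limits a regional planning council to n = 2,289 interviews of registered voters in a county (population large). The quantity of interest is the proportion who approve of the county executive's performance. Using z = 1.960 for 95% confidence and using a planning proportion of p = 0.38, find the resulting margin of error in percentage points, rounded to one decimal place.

SE(p̂) = √[p(1−p)/n] = √[0.2356/2289] = 0.01015.
E = z × SE = 1.960 × 0.01015 = 0.01988, or 2.0 percentage points.

2.0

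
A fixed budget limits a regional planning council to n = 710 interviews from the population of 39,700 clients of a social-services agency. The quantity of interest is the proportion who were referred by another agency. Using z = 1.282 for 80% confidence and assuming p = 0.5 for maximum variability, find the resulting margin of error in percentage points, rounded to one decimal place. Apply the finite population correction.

2.4

Finite-population factor: (N−n)/(N−1) = (39700−710)/(39700−1) = 0.9821.
SE(p̂) = √[p(1−p)/n · (N−n)/(N−1)] = √[0.2500/710 × 0.9821] = 0.01860.
E = z × SE = 1.282 × 0.01860 = 0.02384 ≈ 2.4 percentage points.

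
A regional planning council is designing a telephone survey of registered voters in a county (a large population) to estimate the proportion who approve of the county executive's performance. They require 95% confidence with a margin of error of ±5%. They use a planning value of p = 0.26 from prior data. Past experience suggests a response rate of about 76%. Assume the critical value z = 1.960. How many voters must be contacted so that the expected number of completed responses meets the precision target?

Completed interviews needed: n₀ = 1.960² × 0.1924 / 0.050² ≈ 295.65 → 296.
At a 76% response rate, contacts needed = 296 / 0.76 ≈ 389.47 → 390.

390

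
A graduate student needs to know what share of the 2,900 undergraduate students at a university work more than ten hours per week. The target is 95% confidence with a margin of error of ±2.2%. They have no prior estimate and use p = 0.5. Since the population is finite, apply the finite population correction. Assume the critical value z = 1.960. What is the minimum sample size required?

1179

Unadjusted: n₀ = 1.960² × 0.50 × 0.50 / 0.022² ≈ 1984.30, so n₀ = 1985.
Finite population correction with N = 2,900: n = n₀ / (1 + (n₀−1)/N) = 1985 / (1 + 1984/2900) = 1985 / 1.6841 ≈ 1178.64.
Rounding up, n = 1179.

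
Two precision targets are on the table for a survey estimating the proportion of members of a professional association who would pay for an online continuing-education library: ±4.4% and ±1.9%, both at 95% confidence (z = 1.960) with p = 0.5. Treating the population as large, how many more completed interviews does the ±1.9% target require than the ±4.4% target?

2164

At ±4.4%: n = 1.960² × 0.2500 / 0.044² ≈ 496.07 → 497.
At ±1.9%: n = 1.960² × 0.2500 / 0.019² ≈ 2660.39 → 2661.
Additional respondents: 2661 − 497 = 2164.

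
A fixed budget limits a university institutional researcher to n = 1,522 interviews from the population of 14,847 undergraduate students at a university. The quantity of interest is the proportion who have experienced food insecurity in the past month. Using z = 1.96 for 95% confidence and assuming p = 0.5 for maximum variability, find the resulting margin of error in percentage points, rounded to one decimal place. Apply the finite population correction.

Finite-population factor: (N−n)/(N−1) = (14847−1522)/(14847−1) = 0.8975.
SE(p̂) = √[p(1−p)/n · (N−n)/(N−1)] = √[0.2500/1522 × 0.8975] = 0.01214.
E = z × SE = 1.96 × 0.01214 = 0.02380 ≈ 2.4 percentage points.

2.4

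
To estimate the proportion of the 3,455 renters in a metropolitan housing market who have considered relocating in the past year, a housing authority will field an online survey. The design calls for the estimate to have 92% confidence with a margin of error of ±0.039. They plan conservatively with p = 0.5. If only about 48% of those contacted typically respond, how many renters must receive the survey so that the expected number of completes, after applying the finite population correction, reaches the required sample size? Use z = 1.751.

Completed interviews needed (unadjusted): n₀ = 1.751² × 0.2500 / 0.039² ≈ 503.94 → 504.
FPC for N = 3,455: n = 504 / (1 + 503/3455) = 504 / 1.1456 ≈ 439.95 → 440.
At a 48% response rate, contacts needed = 440 / 0.48 ≈ 916.67 → 917.

917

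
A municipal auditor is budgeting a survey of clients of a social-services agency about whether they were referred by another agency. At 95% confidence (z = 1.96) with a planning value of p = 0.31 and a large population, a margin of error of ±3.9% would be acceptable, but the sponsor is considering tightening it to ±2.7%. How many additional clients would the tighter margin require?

587

At ±3.9%: n = 1.96² × 0.2139 / 0.039² ≈ 540.25 → 541.
At ±2.7%: n = 1.96² × 0.2139 / 0.027² ≈ 1127.19 → 1128.
Additional respondents: 1128 − 541 = 587.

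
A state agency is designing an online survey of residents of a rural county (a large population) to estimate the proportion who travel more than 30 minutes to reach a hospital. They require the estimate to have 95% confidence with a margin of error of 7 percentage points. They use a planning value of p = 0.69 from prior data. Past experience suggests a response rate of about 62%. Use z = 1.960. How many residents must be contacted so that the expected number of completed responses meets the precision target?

Completed interviews needed: n₀ = 1.960² × 0.2139 / 0.070² ≈ 167.70 → 168.
At a 62% response rate, contacts needed = 168 / 0.62 ≈ 270.97 → 271.

271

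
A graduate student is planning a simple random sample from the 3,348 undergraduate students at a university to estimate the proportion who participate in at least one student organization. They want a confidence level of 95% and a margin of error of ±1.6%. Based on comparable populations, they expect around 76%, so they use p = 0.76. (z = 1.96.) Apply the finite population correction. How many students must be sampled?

Unadjusted: n₀ = 1.96² × 0.76 × 0.24 / 0.016² ≈ 2737.14, so n₀ = 2738.
Finite population correction with N = 3,348: n = n₀ / (1 + (n₀−1)/N) = 2738 / (1 + 2737/3348) = 2738 / 1.8175 ≈ 1506.46.
Rounding up, n = 1507.

1507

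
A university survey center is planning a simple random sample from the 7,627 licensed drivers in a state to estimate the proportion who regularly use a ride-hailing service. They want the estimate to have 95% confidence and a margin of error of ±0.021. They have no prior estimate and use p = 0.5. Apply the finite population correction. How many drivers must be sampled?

For 95% confidence, z = 1.960.
Unadjusted: n₀ = 1.960² × 0.50 × 0.50 / 0.021² ≈ 2177.78, so n₀ = 2178.
Finite population correction with N = 7,627: n = n₀ / (1 + (n₀−1)/N) = 2178 / (1 + 2177/7627) = 2178 / 1.2854 ≈ 1694.37.
Rounding up, n = 1695.

1695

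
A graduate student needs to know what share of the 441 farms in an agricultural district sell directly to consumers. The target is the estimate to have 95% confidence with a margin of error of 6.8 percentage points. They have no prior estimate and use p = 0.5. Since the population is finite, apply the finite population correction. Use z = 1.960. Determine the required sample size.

Unadjusted: n₀ = 1.960² × 0.50 × 0.50 / 0.068² ≈ 207.70, so n₀ = 208.
Finite population correction with N = 441: n = n₀ / (1 + (n₀−1)/N) = 208 / (1 + 207/441) = 208 / 1.4694 ≈ 141.56.
Rounding up, n = 142.

142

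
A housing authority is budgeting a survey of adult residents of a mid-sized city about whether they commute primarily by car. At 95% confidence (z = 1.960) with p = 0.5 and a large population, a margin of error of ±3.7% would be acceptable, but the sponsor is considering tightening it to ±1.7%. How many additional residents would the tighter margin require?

At ±3.7%: n = 1.960² × 0.2500 / 0.037² ≈ 701.53 → 702.
At ±1.7%: n = 1.960² × 0.2500 / 0.017² ≈ 3323.18 → 3324.
Additional respondents: 3324 − 702 = 2622.

2622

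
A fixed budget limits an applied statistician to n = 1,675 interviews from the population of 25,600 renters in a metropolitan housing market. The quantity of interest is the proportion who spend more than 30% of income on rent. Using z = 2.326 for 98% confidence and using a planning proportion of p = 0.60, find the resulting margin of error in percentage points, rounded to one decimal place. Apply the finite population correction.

2.7

Finite-population factor: (N−n)/(N−1) = (25600−1675)/(25600−1) = 0.9346.
SE(p̂) = √[p(1−p)/n · (N−n)/(N−1)] = √[0.2400/1675 × 0.9346] = 0.01157.
E = z × SE = 2.326 × 0.01157 = 0.02692 ≈ 2.7 percentage points.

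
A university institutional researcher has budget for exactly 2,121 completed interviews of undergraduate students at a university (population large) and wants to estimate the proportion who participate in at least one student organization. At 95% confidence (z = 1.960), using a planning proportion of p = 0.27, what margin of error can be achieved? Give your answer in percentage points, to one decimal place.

1.9

SE(p̂) = √[p(1−p)/n] = √[0.1971/2121] = 0.00964.
E = z × SE = 1.960 × 0.00964 = 0.01889, or 1.9 percentage points.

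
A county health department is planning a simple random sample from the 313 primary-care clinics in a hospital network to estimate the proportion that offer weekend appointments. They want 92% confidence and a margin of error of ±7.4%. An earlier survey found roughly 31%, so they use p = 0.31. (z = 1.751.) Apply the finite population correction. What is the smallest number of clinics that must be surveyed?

Unadjusted: n₀ = 1.751² × 0.31 × 0.69 / 0.074² ≈ 119.76, so n₀ = 120.
Finite population correction with N = 313: n = n₀ / (1 + (n₀−1)/N) = 120 / (1 + 119/313) = 120 / 1.3802 ≈ 86.94.
Rounding up, n = 87.

87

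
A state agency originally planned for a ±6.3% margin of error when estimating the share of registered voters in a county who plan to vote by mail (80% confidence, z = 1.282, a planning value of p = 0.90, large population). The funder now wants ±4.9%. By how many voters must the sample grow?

24

At ±6.3%: n = 1.282² × 0.0900 / 0.063² ≈ 37.27 → 38.
At ±4.9%: n = 1.282² × 0.0900 / 0.049² ≈ 61.61 → 62.
Additional respondents: 62 − 38 = 24.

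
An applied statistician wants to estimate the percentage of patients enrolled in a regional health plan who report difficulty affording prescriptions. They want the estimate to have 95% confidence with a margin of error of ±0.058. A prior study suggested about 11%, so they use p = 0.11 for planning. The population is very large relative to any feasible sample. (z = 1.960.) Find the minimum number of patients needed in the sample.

With p = 0.11, p(1−p) = 0.0979.
n = z²·p(1−p)/E² = 1.960² × 0.0979 / 0.058² = 3.8416 × 0.0979 / 0.003364 ≈ 111.80.
Rounding up gives n = 112.

112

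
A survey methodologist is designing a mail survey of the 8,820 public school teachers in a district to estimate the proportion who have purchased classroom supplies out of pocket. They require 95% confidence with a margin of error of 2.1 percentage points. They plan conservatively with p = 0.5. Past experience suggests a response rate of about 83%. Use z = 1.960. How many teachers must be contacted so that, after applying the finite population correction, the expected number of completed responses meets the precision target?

2105

Completed interviews needed (unadjusted): n₀ = 1.960² × 0.2500 / 0.021² ≈ 2177.78 → 2178.
FPC for N = 8,820: n = 2178 / (1 + 2177/8820) = 2178 / 1.2468 ≈ 1746.84 → 1747.
At an 83% response rate, contacts needed = 1747 / 0.83 ≈ 2104.82 → 2105.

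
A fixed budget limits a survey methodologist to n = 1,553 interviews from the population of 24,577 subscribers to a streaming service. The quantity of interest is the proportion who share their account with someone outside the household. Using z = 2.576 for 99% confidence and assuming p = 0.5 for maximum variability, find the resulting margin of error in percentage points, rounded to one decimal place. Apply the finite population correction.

3.2

Finite-population factor: (N−n)/(N−1) = (24577−1553)/(24577−1) = 0.9368.
SE(p̂) = √[p(1−p)/n · (N−n)/(N−1)] = √[0.2500/1553 × 0.9368] = 0.01228.
E = z × SE = 2.576 × 0.01228 = 0.03163 ≈ 3.2 percentage points.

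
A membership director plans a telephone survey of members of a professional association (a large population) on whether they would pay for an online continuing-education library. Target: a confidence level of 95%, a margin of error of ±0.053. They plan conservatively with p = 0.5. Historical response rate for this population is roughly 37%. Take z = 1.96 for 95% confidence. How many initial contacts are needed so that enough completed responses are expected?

Completed interviews needed: n₀ = 1.96² × 0.2500 / 0.053² ≈ 341.90 → 342.
At a 37% response rate, contacts needed = 342 / 0.37 ≈ 924.32 → 925.

925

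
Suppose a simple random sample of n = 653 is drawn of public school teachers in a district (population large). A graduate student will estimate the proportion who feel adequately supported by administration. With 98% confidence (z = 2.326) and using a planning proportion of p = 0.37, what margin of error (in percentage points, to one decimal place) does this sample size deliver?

SE(p̂) = √[p(1−p)/n] = √[0.2331/653] = 0.01889.
E = z × SE = 2.326 × 0.01889 = 0.04395, or 4.4 percentage points.

4.4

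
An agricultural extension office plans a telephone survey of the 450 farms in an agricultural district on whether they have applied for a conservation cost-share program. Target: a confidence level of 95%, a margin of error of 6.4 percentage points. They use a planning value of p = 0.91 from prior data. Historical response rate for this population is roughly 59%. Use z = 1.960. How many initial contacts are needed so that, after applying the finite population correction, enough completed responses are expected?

Completed interviews needed (unadjusted): n₀ = 1.960² × 0.0819 / 0.064² ≈ 76.81 → 77.
FPC for N = 450: n = 77 / (1 + 76/450) = 77 / 1.1689 ≈ 65.87 → 66.
At a 59% response rate, contacts needed = 66 / 0.59 ≈ 111.86 → 112.

112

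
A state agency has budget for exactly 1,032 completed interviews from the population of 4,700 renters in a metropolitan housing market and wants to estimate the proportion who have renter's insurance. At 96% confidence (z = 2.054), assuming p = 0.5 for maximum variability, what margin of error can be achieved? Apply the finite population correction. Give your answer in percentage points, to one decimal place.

2.8

Finite-population factor: (N−n)/(N−1) = (4700−1032)/(4700−1) = 0.7806.
SE(p̂) = √[p(1−p)/n · (N−n)/(N−1)] = √[0.2500/1032 × 0.7806] = 0.01375.
E = z × SE = 2.054 × 0.01375 = 0.02825 ≈ 2.8 percentage points.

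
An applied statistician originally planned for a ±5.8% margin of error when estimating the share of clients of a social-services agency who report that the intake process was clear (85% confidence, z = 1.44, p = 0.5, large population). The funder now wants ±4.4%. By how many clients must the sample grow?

At ±5.8%: n = 1.44² × 0.2500 / 0.058² ≈ 154.10 → 155.
At ±4.4%: n = 1.44² × 0.2500 / 0.044² ≈ 267.77 → 268.
Additional respondents: 268 − 155 = 113.

113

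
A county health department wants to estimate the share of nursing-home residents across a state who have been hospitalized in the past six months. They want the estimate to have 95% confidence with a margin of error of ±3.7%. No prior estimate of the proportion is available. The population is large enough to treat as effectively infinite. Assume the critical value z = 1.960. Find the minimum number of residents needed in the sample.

With no prior estimate, use p = 0.5, giving p(1−p) = 0.25.
n = z²·p(1−p)/E² = 1.960² × 0.2500 / 0.037² = 3.8416 × 0.2500 / 0.001369 ≈ 701.53.
Rounding up gives n = 702.

702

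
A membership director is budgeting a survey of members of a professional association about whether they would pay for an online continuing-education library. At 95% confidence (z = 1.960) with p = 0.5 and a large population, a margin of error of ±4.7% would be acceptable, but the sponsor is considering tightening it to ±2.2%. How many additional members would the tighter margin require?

1550

At ±4.7%: n = 1.960² × 0.2500 / 0.047² ≈ 434.77 → 435.
At ±2.2%: n = 1.960² × 0.2500 / 0.022² ≈ 1984.30 → 1985.
Additional respondents: 1985 − 435 = 1550.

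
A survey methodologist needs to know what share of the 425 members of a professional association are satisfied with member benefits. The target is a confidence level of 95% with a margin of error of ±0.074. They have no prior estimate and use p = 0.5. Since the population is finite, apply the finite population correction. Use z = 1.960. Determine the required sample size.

Unadjusted: n₀ = 1.960² × 0.50 × 0.50 / 0.074² ≈ 175.38, so n₀ = 176.
Finite population correction with N = 425: n = n₀ / (1 + (n₀−1)/N) = 176 / (1 + 175/425) = 176 / 1.4118 ≈ 124.67.
Rounding up, n = 125.

125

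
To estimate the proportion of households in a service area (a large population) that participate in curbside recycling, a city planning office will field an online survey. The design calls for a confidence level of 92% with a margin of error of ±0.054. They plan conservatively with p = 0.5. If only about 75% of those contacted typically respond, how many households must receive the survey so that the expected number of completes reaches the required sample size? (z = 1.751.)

351

Completed interviews needed: n₀ = 1.751² × 0.2500 / 0.054² ≈ 262.86 → 263.
At a 75% response rate, contacts needed = 263 / 0.75 ≈ 350.67 → 351.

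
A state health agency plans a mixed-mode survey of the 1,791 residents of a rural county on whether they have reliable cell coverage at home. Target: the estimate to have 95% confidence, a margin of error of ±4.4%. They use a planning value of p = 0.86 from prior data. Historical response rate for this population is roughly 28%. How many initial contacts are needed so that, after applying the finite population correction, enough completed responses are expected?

754

For 95% confidence, z = 1.960.
Completed interviews needed (unadjusted): n₀ = 1.960² × 0.1204 / 0.044² ≈ 238.91 → 239.
FPC for N = 1,791: n = 239 / (1 + 238/1791) = 239 / 1.1329 ≈ 210.97 → 211.
At a 28% response rate, contacts needed = 211 / 0.28 ≈ 753.57 → 754.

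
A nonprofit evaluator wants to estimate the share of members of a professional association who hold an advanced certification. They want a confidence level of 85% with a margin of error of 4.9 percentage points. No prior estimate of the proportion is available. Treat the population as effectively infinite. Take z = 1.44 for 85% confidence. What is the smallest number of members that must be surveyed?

216

With no prior estimate, use p = 0.5, giving p(1−p) = 0.25.
n = z²·p(1−p)/E² = 1.44² × 0.2500 / 0.049² = 2.0736 × 0.2500 / 0.002401 ≈ 215.91.
Rounding up gives n = 216.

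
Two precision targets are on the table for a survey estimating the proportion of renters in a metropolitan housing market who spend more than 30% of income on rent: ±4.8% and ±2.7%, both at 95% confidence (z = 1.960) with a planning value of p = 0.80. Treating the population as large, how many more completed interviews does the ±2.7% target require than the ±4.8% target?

At ±4.8%: n = 1.960² × 0.1600 / 0.048² ≈ 266.78 → 267.
At ±2.7%: n = 1.960² × 0.1600 / 0.027² ≈ 843.15 → 844.
Additional respondents: 844 − 267 = 577.

577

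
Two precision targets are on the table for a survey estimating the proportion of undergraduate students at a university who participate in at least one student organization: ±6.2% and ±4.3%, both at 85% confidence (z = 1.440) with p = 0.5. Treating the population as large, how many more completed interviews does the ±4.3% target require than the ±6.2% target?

146

At ±6.2%: n = 1.440² × 0.2500 / 0.062² ≈ 134.86 → 135.
At ±4.3%: n = 1.440² × 0.2500 / 0.043² ≈ 280.37 → 281.
Additional respondents: 281 − 135 = 146.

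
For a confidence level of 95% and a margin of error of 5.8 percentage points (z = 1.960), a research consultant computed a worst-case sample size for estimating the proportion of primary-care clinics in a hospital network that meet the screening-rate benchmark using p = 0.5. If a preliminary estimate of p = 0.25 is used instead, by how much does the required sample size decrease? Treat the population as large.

Conservative (p = 0.5): n = 1.960² × 0.25 / 0.058² ≈ 285.49 → 286.
Using p = 0.25: p(1−p) = 0.1875, so n = 1.960² × 0.1875 / 0.058² ≈ 214.12 → 215.
Reduction: 286 − 215 = 71.

71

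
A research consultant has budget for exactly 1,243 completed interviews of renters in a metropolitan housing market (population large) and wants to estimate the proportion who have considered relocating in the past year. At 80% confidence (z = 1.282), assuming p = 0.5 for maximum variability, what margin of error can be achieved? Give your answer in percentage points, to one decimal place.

1.8

SE(p̂) = √[p(1−p)/n] = √[0.2500/1243] = 0.01418.
E = z × SE = 1.282 × 0.01418 = 0.01818, or 1.8 percentage points.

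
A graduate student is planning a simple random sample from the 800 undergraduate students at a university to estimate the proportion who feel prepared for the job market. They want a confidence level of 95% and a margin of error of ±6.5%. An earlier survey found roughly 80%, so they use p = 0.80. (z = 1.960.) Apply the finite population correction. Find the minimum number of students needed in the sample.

124

Unadjusted: n₀ = 1.960² × 0.80 × 0.20 / 0.065² ≈ 145.48, so n₀ = 146.
Finite population correction with N = 800: n = n₀ / (1 + (n₀−1)/N) = 146 / (1 + 145/800) = 146 / 1.1812 ≈ 123.60.
Rounding up, n = 124.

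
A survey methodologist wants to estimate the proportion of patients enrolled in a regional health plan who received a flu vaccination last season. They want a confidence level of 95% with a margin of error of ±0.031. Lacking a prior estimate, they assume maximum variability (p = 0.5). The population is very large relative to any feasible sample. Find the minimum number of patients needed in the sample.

1000

For 95% confidence, z = 1.960.
With p = 0.5, p(1−p) = 0.25.
n = z²·p(1−p)/E² = 1.960² × 0.2500 / 0.031² = 3.8416 × 0.2500 / 0.000961 ≈ 999.38.
Rounding up gives n = 1000.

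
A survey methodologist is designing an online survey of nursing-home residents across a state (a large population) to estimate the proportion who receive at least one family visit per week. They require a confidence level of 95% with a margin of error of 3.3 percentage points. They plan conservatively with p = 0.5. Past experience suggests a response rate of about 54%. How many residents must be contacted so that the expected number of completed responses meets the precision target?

For 95% confidence, z = 1.960.
Completed interviews needed: n₀ = 1.960² × 0.2500 / 0.033² ≈ 881.91 → 882.
At a 54% response rate, contacts needed = 882 / 0.54 ≈ 1633.33 → 1634.

1634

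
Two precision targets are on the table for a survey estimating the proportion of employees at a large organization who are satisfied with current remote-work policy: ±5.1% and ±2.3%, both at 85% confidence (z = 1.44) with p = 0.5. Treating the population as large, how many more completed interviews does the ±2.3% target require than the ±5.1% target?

780

At ±5.1%: n = 1.44² × 0.2500 / 0.051² ≈ 199.31 → 200.
At ±2.3%: n = 1.44² × 0.2500 / 0.023² ≈ 979.96 → 980.
Additional respondents: 980 − 200 = 780.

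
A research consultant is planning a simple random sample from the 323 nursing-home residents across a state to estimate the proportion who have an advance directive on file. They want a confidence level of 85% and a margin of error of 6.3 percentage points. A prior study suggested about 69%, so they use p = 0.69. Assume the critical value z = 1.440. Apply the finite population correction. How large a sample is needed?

84

Unadjusted: n₀ = 1.440² × 0.69 × 0.31 / 0.063² ≈ 111.75, so n₀ = 112.
Finite population correction with N = 323: n = n₀ / (1 + (n₀−1)/N) = 112 / (1 + 111/323) = 112 / 1.3437 ≈ 83.35.
Rounding up, n = 84.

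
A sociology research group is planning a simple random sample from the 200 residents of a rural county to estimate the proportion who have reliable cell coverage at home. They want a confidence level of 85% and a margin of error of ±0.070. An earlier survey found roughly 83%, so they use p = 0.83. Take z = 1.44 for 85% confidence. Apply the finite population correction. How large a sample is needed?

47

Unadjusted: n₀ = 1.44² × 0.83 × 0.17 / 0.070² ≈ 59.71, so n₀ = 60.
Finite population correction with N = 200: n = n₀ / (1 + (n₀−1)/N) = 60 / (1 + 59/200) = 60 / 1.2950 ≈ 46.33.
Rounding up, n = 47.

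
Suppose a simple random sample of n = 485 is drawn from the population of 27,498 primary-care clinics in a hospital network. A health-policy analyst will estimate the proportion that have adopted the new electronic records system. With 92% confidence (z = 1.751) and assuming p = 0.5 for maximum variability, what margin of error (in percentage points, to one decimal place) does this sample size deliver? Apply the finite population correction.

3.9

Finite-population factor: (N−n)/(N−1) = (27498−485)/(27498−1) = 0.9824.
SE(p̂) = √[p(1−p)/n · (N−n)/(N−1)] = √[0.2500/485 × 0.9824] = 0.02250.
E = z × SE = 1.751 × 0.02250 = 0.03940 ≈ 3.9 percentage points.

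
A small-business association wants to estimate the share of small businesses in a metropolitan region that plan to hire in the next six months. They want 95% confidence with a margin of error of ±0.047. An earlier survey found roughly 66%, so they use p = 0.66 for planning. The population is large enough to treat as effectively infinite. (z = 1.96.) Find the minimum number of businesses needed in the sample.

With p = 0.66, p(1−p) = 0.2244.
n = z²·p(1−p)/E² = 1.96² × 0.2244 / 0.047² = 3.8416 × 0.2244 / 0.002209 ≈ 390.25.
Rounding up gives n = 391.

391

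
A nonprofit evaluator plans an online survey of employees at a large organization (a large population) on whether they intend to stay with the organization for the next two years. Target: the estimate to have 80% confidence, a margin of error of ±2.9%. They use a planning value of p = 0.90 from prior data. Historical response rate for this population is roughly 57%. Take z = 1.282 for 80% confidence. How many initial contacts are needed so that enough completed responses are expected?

309

Completed interviews needed: n₀ = 1.282² × 0.0900 / 0.029² ≈ 175.88 → 176.
At a 57% response rate, contacts needed = 176 / 0.57 ≈ 308.77 → 309.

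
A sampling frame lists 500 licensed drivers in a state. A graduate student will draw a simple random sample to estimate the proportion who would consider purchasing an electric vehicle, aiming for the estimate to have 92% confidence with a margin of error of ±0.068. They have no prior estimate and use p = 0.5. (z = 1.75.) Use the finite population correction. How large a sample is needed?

Unadjusted: n₀ = 1.75² × 0.50 × 0.50 / 0.068² ≈ 165.58, so n₀ = 166.
Finite population correction with N = 500: n = n₀ / (1 + (n₀−1)/N) = 166 / (1 + 165/500) = 166 / 1.3300 ≈ 124.81.
Rounding up, n = 125.

125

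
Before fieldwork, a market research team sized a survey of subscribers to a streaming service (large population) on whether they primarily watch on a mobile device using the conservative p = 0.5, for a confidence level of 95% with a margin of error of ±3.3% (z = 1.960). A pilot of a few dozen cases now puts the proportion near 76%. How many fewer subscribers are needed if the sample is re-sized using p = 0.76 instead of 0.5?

238

Conservative (p = 0.5): n = 1.960² × 0.25 / 0.033² ≈ 881.91 → 882.
Using p = 0.76: p(1−p) = 0.1824, so n = 1.960² × 0.1824 / 0.033² ≈ 643.44 → 644.
Reduction: 882 − 644 = 238.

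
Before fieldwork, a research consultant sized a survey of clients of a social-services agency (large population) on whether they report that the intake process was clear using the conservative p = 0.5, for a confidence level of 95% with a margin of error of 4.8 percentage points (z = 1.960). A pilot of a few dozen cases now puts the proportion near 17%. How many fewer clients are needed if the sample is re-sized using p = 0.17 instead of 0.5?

Conservative (p = 0.5): n = 1.960² × 0.25 / 0.048² ≈ 416.84 → 417.
Using p = 0.17: p(1−p) = 0.1411, so n = 1.960² × 0.1411 / 0.048² ≈ 235.26 → 236.
Reduction: 417 − 236 = 181.

181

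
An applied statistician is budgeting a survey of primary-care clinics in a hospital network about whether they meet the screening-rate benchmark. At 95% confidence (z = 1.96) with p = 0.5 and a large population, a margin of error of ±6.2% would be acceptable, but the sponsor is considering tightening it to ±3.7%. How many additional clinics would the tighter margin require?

At ±6.2%: n = 1.96² × 0.2500 / 0.062² ≈ 249.84 → 250.
At ±3.7%: n = 1.96² × 0.2500 / 0.037² ≈ 701.53 → 702.
Additional respondents: 702 − 250 = 452.

452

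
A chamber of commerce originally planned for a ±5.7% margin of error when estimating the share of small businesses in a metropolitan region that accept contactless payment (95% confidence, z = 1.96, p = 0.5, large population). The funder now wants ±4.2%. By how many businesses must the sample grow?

At ±5.7%: n = 1.96² × 0.2500 / 0.057² ≈ 295.60 → 296.
At ±4.2%: n = 1.96² × 0.2500 / 0.042² ≈ 544.44 → 545.
Additional respondents: 545 − 296 = 249.

249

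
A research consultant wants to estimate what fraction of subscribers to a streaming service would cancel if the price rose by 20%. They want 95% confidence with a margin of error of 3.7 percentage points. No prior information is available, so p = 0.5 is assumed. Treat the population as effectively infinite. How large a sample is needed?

For 95% confidence, z = 1.96.
With p = 0.5, p(1−p) = 0.25.
n = z²·p(1−p)/E² = 1.96² × 0.2500 / 0.037² = 3.8416 × 0.2500 / 0.001369 ≈ 701.53.
Rounding up gives n = 702.

702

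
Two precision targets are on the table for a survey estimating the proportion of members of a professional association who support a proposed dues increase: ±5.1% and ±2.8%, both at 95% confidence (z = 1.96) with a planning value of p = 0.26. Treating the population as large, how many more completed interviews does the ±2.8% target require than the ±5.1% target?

658

At ±5.1%: n = 1.96² × 0.1924 / 0.051² ≈ 284.17 → 285.
At ±2.8%: n = 1.96² × 0.1924 / 0.028² ≈ 942.76 → 943.
Additional respondents: 943 − 285 = 658.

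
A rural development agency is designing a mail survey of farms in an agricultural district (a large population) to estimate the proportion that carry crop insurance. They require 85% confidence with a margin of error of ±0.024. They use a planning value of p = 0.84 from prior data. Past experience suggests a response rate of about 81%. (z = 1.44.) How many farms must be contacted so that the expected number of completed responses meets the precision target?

Completed interviews needed: n₀ = 1.44² × 0.1344 / 0.024² ≈ 483.84 → 484.
At an 81% response rate, contacts needed = 484 / 0.81 ≈ 597.53 → 598.

598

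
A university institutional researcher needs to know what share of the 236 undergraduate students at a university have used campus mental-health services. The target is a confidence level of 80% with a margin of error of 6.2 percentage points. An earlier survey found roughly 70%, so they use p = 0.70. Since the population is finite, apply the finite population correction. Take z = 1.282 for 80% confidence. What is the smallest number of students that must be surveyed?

Unadjusted: n₀ = 1.282² × 0.70 × 0.30 / 0.062² ≈ 89.79, so n₀ = 90.
Finite population correction with N = 236: n = n₀ / (1 + (n₀−1)/N) = 90 / (1 + 89/236) = 90 / 1.3771 ≈ 65.35.
Rounding up, n = 66.

66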